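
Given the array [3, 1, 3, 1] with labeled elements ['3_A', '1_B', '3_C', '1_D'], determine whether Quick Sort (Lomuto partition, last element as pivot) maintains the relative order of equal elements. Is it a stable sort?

Trace Quick Sort on the labeled array (the key is the number; the letter only tracks identity):
  Partition indices 0..3 around pivot 1_D -> [1_B, 1_D, 3_C, 3_A]
  Partition indices 2..3 around pivot 3_A -> [1_B, 1_D, 3_C, 3_A]
Final order: [1_B, 1_D, 3_C, 3_A]
Equal keys:
  value 1: originally 1_B, 1_D; after sorting 1_B, 1_D -> order preserved
  value 3: originally 3_A, 3_C; after sorting 3_C, 3_A -> order changed
Equal keys were reordered, so Quick Sort is not stable: partition swaps elements across long distances and can reorder equal keys. (One such input is enough; an unstable sort may happen to preserve order on other inputs, but it gives no guarantee.)
Answer: Not stable


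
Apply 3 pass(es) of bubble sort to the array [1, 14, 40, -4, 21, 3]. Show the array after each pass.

After pass 1: [1, 14, -4, 21, 3, 40] (3 swaps)
After pass 2: [1, -4, 14, 3, 21, 40] (2 swaps)
After pass 3: [-4, 1, 3, 14, 21, 40] (2 swaps)
Total swaps: 7


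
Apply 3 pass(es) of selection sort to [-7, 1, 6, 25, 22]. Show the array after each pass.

Pass 1: Select minimum -7 at index 0, swap -> [-7, 1, 6, 25, 22]
Pass 2: Select minimum 1 at index 1, swap -> [-7, 1, 6, 25, 22]
Pass 3: Select minimum 6 at index 2, swap -> [-7, 1, 6, 25, 22]


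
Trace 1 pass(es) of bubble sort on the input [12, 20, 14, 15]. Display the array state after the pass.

After pass 1: [12, 14, 15, 20] (2 swaps)
Total swaps: 2


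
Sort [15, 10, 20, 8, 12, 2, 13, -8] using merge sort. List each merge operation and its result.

Divide and conquer:
  Merge [15] + [10] -> [10, 15]
  Merge [20] + [8] -> [8, 20]
  Merge [10, 15] + [8, 20] -> [8, 10, 15, 20]
  Merge [12] + [2] -> [2, 12]
  Merge [13] + [-8] -> [-8, 13]
  Merge [2, 12] + [-8, 13] -> [-8, 2, 12, 13]
  Merge [8, 10, 15, 20] + [-8, 2, 12, 13] -> [-8, 2, 8, 10, 12, 13, 15, 20]


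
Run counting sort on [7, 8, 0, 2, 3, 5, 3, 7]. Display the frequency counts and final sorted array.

Count array: [1, 0, 1, 2, 0, 1, 0, 2, 1]
(count[i] = number of elements equal to i)
Cumulative count: [1, 1, 2, 4, 4, 5, 5, 7, 8]
Sorted: [0, 2, 3, 3, 5, 7, 7, 8]


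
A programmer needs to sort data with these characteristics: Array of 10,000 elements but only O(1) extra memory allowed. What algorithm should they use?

Best choice: Heapsort
Reason: Heapsort rearranges the array in place using O(1) auxiliary space and still guarantees O(n log n) time; quicksort partitions in place but needs Theta(log n) stack space for recursion (O(n) in the worst case), and mergesort requires O(n) auxiliary space


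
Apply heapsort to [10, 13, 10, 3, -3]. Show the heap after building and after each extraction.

Build heap: [13, 10, 10, 3, -3]
Extract 13: [10, 3, 10, -3, 13]
Extract 10: [10, 3, -3, 10, 13]
Extract 10: [3, -3, 10, 10, 13]
Extract 3: [-3, 3, 10, 10, 13]


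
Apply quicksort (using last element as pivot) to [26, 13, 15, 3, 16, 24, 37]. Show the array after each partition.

Partition 1: pivot=37 at index 6 -> [26, 13, 15, 3, 16, 24, 37]
Partition 2: pivot=24 at index 4 -> [13, 15, 3, 16, 24, 26, 37]
Partition 3: pivot=16 at index 3 -> [13, 15, 3, 16, 24, 26, 37]
Partition 4: pivot=3 at index 0 -> [3, 15, 13, 16, 24, 26, 37]
Partition 5: pivot=13 at index 1 -> [3, 13, 15, 16, 24, 26, 37]


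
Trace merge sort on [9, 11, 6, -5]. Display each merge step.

Divide and conquer:
  Merge [9] + [11] -> [9, 11]
  Merge [6] + [-5] -> [-5, 6]
  Merge [9, 11] + [-5, 6] -> [-5, 6, 9, 11]


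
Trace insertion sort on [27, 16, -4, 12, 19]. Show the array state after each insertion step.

First element 27 is already 'sorted'
Insert 16: shifted 1 elements -> [16, 27, -4, 12, 19]
Insert -4: shifted 2 elements -> [-4, 16, 27, 12, 19]
Insert 12: shifted 2 elements -> [-4, 12, 16, 27, 19]
Insert 19: shifted 1 elements -> [-4, 12, 16, 19, 27]


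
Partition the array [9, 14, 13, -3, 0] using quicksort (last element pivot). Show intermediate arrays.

Partition 1: pivot=0 at index 1 -> [-3, 0, 13, 9, 14]
Partition 2: pivot=14 at index 4 -> [-3, 0, 13, 9, 14]
Partition 3: pivot=9 at index 2 -> [-3, 0, 9, 13, 14]


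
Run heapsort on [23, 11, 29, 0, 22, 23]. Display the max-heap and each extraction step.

Build heap: [29, 22, 23, 0, 11, 23]
Extract 29: [23, 22, 23, 0, 11, 29]
Extract 23: [23, 22, 11, 0, 23, 29]
Extract 23: [22, 0, 11, 23, 23, 29]
Extract 22: [11, 0, 22, 23, 23, 29]
Extract 11: [0, 11, 22, 23, 23, 29]


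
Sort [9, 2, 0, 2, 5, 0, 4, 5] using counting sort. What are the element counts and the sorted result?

Count array: [2, 0, 2, 0, 1, 2, 0, 0, 0, 1]
(count[i] = number of elements equal to i)
Cumulative count: [2, 2, 4, 4, 5, 7, 7, 7, 7, 8]
Sorted: [0, 0, 2, 2, 4, 5, 5, 9]


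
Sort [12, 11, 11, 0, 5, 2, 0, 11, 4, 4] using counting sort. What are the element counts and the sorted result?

Count array: [2, 0, 1, 0, 2, 1, 0, 0, 0, 0, 0, 3, 1]
(count[i] = number of elements equal to i)
Cumulative count: [2, 2, 3, 3, 5, 6, 6, 6, 6, 6, 6, 9, 10]
Sorted: [0, 0, 2, 4, 4, 5, 11, 11, 11, 12]


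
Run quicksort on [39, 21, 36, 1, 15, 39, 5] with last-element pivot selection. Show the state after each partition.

Partition 1: pivot=5 at index 1 -> [1, 5, 36, 39, 15, 39, 21]
Partition 2: pivot=21 at index 3 -> [1, 5, 15, 21, 36, 39, 39]
Partition 3: pivot=39 at index 6 -> [1, 5, 15, 21, 36, 39, 39]
Partition 4: pivot=39 at index 5 -> [1, 5, 15, 21, 36, 39, 39]


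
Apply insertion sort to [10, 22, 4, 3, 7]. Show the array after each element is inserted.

First element 10 is already 'sorted'
Insert 22: shifted 0 elements -> [10, 22, 4, 3, 7]
Insert 4: shifted 2 elements -> [4, 10, 22, 3, 7]
Insert 3: shifted 3 elements -> [3, 4, 10, 22, 7]
Insert 7: shifted 2 elements -> [3, 4, 7, 10, 22]


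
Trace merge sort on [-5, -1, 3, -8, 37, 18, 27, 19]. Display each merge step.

Divide and conquer:
  Merge [-5] + [-1] -> [-5, -1]
  Merge [3] + [-8] -> [-8, 3]
  Merge [-5, -1] + [-8, 3] -> [-8, -5, -1, 3]
  Merge [37] + [18] -> [18, 37]
  Merge [27] + [19] -> [19, 27]
  Merge [18, 37] + [19, 27] -> [18, 19, 27, 37]
  Merge [-8, -5, -1, 3] + [18, 19, 27, 37] -> [-8, -5, -1, 3, 18, 19, 27, 37]


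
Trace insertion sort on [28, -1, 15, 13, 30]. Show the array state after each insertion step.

First element 28 is already 'sorted'
Insert -1: shifted 1 elements -> [-1, 28, 15, 13, 30]
Insert 15: shifted 1 elements -> [-1, 15, 28, 13, 30]
Insert 13: shifted 2 elements -> [-1, 13, 15, 28, 30]
Insert 30: shifted 0 elements -> [-1, 13, 15, 28, 30]


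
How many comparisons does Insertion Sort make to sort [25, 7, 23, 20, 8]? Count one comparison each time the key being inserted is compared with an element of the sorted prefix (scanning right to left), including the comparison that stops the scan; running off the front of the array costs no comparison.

Insert 7: 25 > 7 (shift), reached front = 1 comparison(s) -> [7, 25, 23, 20, 8]
Insert 23: 25 > 23 (shift), 7 <= 23 (stop) = 2 comparison(s) -> [7, 23, 25, 20, 8]
Insert 20: 25 > 20 (shift), 23 > 20 (shift), 7 <= 20 (stop) = 3 comparison(s) -> [7, 20, 23, 25, 8]
Insert 8: 25 > 8 (shift), 23 > 8 (shift), 20 > 8 (shift), 7 <= 8 (stop) = 4 comparison(s) -> [7, 8, 20, 23, 25]
Total comparisons: 1 + 2 + 3 + 4 = 10


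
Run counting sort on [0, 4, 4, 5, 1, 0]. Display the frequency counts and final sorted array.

Count array: [2, 1, 0, 0, 2, 1]
(count[i] = number of elements equal to i)
Cumulative count: [2, 3, 3, 3, 5, 6]
Sorted: [0, 0, 1, 4, 4, 5]


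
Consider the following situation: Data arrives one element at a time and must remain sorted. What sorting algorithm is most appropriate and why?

Best choice: Insertion sort
Reason: Insertion sort naturally handles online/streaming input by inserting each new element into sorted position


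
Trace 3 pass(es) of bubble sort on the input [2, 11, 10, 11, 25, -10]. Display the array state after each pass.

After pass 1: [2, 10, 11, 11, -10, 25] (2 swaps)
After pass 2: [2, 10, 11, -10, 11, 25] (1 swaps)
After pass 3: [2, 10, -10, 11, 11, 25] (1 swaps)
Total swaps: 4


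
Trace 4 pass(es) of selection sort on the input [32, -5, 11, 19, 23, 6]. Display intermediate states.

Pass 1: Select minimum -5 at index 1, swap -> [-5, 32, 11, 19, 23, 6]
Pass 2: Select minimum 6 at index 5, swap -> [-5, 6, 11, 19, 23, 32]
Pass 3: Select minimum 11 at index 2, swap -> [-5, 6, 11, 19, 23, 32]
Pass 4: Select minimum 19 at index 3, swap -> [-5, 6, 11, 19, 23, 32]


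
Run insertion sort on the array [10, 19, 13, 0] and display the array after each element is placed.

First element 10 is already 'sorted'
Insert 19: shifted 0 elements -> [10, 19, 13, 0]
Insert 13: shifted 1 elements -> [10, 13, 19, 0]
Insert 0: shifted 3 elements -> [0, 10, 13, 19]


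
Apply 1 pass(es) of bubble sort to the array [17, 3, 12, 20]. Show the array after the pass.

After pass 1: [3, 12, 17, 20] (2 swaps)
Total swaps: 2


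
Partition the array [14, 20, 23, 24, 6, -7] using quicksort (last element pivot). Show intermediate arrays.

Partition 1: pivot=-7 at index 0 -> [-7, 20, 23, 24, 6, 14]
Partition 2: pivot=14 at index 2 -> [-7, 6, 14, 24, 20, 23]
Partition 3: pivot=23 at index 4 -> [-7, 6, 14, 20, 23, 24]


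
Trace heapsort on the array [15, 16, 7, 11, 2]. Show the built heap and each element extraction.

Build heap: [16, 15, 7, 11, 2]
Extract 16: [15, 11, 7, 2, 16]
Extract 15: [11, 2, 7, 15, 16]
Extract 11: [7, 2, 11, 15, 16]
Extract 7: [2, 7, 11, 15, 16]


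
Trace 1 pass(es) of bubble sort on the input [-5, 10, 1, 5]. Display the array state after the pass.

After pass 1: [-5, 1, 5, 10] (2 swaps)
Total swaps: 2


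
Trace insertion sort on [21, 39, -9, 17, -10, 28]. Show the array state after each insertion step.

First element 21 is already 'sorted'
Insert 39: shifted 0 elements -> [21, 39, -9, 17, -10, 28]
Insert -9: shifted 2 elements -> [-9, 21, 39, 17, -10, 28]
Insert 17: shifted 2 elements -> [-9, 17, 21, 39, -10, 28]
Insert -10: shifted 4 elements -> [-10, -9, 17, 21, 39, 28]
Insert 28: shifted 1 elements -> [-10, -9, 17, 21, 28, 39]


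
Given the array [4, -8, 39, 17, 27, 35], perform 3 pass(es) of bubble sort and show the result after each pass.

After pass 1: [-8, 4, 17, 27, 35, 39] (4 swaps)
After pass 2: [-8, 4, 17, 27, 35, 39] (0 swaps)
After pass 3: [-8, 4, 17, 27, 35, 39] (0 swaps)
Total swaps: 4


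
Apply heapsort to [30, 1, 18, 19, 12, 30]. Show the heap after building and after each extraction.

Build heap: [30, 19, 30, 1, 12, 18]
Extract 30: [30, 19, 18, 1, 12, 30]
Extract 30: [19, 12, 18, 1, 30, 30]
Extract 19: [18, 12, 1, 19, 30, 30]
Extract 18: [12, 1, 18, 19, 30, 30]
Extract 12: [1, 12, 18, 19, 30, 30]


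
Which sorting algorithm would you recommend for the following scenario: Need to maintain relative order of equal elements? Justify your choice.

Best choice: Merge sort or Insertion sort
Reason: Both are stable; quicksort and heapsort are not stable


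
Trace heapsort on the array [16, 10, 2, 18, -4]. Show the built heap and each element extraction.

Build heap: [18, 16, 2, 10, -4]
Extract 18: [16, 10, 2, -4, 18]
Extract 16: [10, -4, 2, 16, 18]
Extract 10: [2, -4, 10, 16, 18]
Extract 2: [-4, 2, 10, 16, 18]


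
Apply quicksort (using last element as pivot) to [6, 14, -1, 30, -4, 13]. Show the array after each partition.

Partition 1: pivot=13 at index 3 -> [6, -1, -4, 13, 14, 30]
Partition 2: pivot=-4 at index 0 -> [-4, -1, 6, 13, 14, 30]
Partition 3: pivot=6 at index 2 -> [-4, -1, 6, 13, 14, 30]
Partition 4: pivot=30 at index 5 -> [-4, -1, 6, 13, 14, 30]


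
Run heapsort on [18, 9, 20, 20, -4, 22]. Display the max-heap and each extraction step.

Build heap: [22, 20, 20, 9, -4, 18]
Extract 22: [20, 18, 20, 9, -4, 22]
Extract 20: [20, 18, -4, 9, 20, 22]
Extract 20: [18, 9, -4, 20, 20, 22]
Extract 18: [9, -4, 18, 20, 20, 22]
Extract 9: [-4, 9, 18, 20, 20, 22]


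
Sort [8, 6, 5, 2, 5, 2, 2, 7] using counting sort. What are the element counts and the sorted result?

Count array: [0, 0, 3, 0, 0, 2, 1, 1, 1]
(count[i] = number of elements equal to i)
Cumulative count: [0, 0, 3, 3, 3, 5, 6, 7, 8]
Sorted: [2, 2, 2, 5, 5, 6, 7, 8]


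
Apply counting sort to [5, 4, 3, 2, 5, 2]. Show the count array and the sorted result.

Count array: [0, 0, 2, 1, 1, 2]
(count[i] = number of elements equal to i)
Cumulative count: [0, 0, 2, 3, 4, 6]
Sorted: [2, 2, 3, 4, 5, 5]


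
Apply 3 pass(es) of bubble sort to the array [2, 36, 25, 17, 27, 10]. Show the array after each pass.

After pass 1: [2, 25, 17, 27, 10, 36] (4 swaps)
After pass 2: [2, 17, 25, 10, 27, 36] (2 swaps)
After pass 3: [2, 17, 10, 25, 27, 36] (1 swaps)
Total swaps: 7


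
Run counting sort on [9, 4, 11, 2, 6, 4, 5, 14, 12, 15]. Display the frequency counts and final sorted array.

Count array: [0, 0, 1, 0, 2, 1, 1, 0, 0, 1, 0, 1, 1, 0, 1, 1]
(count[i] = number of elements equal to i)
Cumulative count: [0, 0, 1, 1, 3, 4, 5, 5, 5, 6, 6, 7, 8, 8, 9, 10]
Sorted: [2, 4, 4, 5, 6, 9, 11, 12, 14, 15]


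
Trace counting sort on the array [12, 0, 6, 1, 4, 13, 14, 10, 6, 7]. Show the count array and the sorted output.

Count array: [1, 1, 0, 0, 1, 0, 2, 1, 0, 0, 1, 0, 1, 1, 1]
(count[i] = number of elements equal to i)
Cumulative count: [1, 2, 2, 2, 3, 3, 5, 6, 6, 6, 7, 7, 8, 9, 10]
Sorted: [0, 1, 4, 6, 6, 7, 10, 12, 13, 14]


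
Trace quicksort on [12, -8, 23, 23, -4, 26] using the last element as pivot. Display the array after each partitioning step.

Partition 1: pivot=26 at index 5 -> [12, -8, 23, 23, -4, 26]
Partition 2: pivot=-4 at index 1 -> [-8, -4, 23, 23, 12, 26]
Partition 3: pivot=12 at index 2 -> [-8, -4, 12, 23, 23, 26]
Partition 4: pivot=23 at index 4 -> [-8, -4, 12, 23, 23, 26]


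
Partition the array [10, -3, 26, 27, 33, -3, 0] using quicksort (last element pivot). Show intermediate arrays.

Partition 1: pivot=0 at index 2 -> [-3, -3, 0, 27, 33, 10, 26]
Partition 2: pivot=-3 at index 1 -> [-3, -3, 0, 27, 33, 10, 26]
Partition 3: pivot=26 at index 4 -> [-3, -3, 0, 10, 26, 27, 33]
Partition 4: pivot=33 at index 6 -> [-3, -3, 0, 10, 26, 27, 33]


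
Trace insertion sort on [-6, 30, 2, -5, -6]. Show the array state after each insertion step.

First element -6 is already 'sorted'
Insert 30: shifted 0 elements -> [-6, 30, 2, -5, -6]
Insert 2: shifted 1 elements -> [-6, 2, 30, -5, -6]
Insert -5: shifted 2 elements -> [-6, -5, 2, 30, -6]
Insert -6: shifted 3 elements -> [-6, -6, -5, 2, 30]


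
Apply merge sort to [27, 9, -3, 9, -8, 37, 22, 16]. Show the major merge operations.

Divide and conquer:
  Merge [27] + [9] -> [9, 27]
  Merge [-3] + [9] -> [-3, 9]
  Merge [9, 27] + [-3, 9] -> [-3, 9, 9, 27]
  Merge [-8] + [37] -> [-8, 37]
  Merge [22] + [16] -> [16, 22]
  Merge [-8, 37] + [16, 22] -> [-8, 16, 22, 37]
  Merge [-3, 9, 9, 27] + [-8, 16, 22, 37] -> [-8, -3, 9, 9, 16, 22, 27, 37]


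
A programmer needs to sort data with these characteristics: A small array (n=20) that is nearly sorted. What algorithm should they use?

Best choice: Insertion sort
Reason: Insertion sort is O(n) for nearly sorted arrays and has low overhead


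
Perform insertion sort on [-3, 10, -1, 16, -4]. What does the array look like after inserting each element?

First element -3 is already 'sorted'
Insert 10: shifted 0 elements -> [-3, 10, -1, 16, -4]
Insert -1: shifted 1 elements -> [-3, -1, 10, 16, -4]
Insert 16: shifted 0 elements -> [-3, -1, 10, 16, -4]
Insert -4: shifted 4 elements -> [-4, -3, -1, 10, 16]


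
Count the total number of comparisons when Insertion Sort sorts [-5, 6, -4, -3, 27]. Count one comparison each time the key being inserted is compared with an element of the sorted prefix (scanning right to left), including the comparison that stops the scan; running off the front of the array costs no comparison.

Insert 6: -5 <= 6 (stop) = 1 comparison(s) -> [-5, 6, -4, -3, 27]
Insert -4: 6 > -4 (shift), -5 <= -4 (stop) = 2 comparison(s) -> [-5, -4, 6, -3, 27]
Insert -3: 6 > -3 (shift), -4 <= -3 (stop) = 2 comparison(s) -> [-5, -4, -3, 6, 27]
Insert 27: 6 <= 27 (stop) = 1 comparison(s) -> [-5, -4, -3, 6, 27]
Total comparisons: 1 + 2 + 2 + 1 = 6


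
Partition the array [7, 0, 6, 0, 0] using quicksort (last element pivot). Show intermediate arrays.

Partition 1: pivot=0 at index 2 -> [0, 0, 0, 7, 6]
Partition 2: pivot=0 at index 1 -> [0, 0, 0, 7, 6]
Partition 3: pivot=6 at index 3 -> [0, 0, 0, 6, 7]


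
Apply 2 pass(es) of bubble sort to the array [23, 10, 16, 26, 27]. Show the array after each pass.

After pass 1: [10, 16, 23, 26, 27] (2 swaps)
After pass 2: [10, 16, 23, 26, 27] (0 swaps)
Total swaps: 2


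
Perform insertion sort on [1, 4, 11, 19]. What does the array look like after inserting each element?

First element 1 is already 'sorted'
Insert 4: shifted 0 elements -> [1, 4, 11, 19]
Insert 11: shifted 0 elements -> [1, 4, 11, 19]
Insert 19: shifted 0 elements -> [1, 4, 11, 19]


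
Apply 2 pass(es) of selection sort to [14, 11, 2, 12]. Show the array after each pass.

Pass 1: Select minimum 2 at index 2, swap -> [2, 11, 14, 12]
Pass 2: Select minimum 11 at index 1, swap -> [2, 11, 14, 12]


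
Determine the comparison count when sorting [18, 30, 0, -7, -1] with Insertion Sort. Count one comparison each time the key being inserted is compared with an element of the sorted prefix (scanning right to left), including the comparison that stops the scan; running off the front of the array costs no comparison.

Insert 30: 18 <= 30 (stop) = 1 comparison(s) -> [18, 30, 0, -7, -1]
Insert 0: 30 > 0 (shift), 18 > 0 (shift), reached front = 2 comparison(s) -> [0, 18, 30, -7, -1]
Insert -7: 30 > -7 (shift), 18 > -7 (shift), 0 > -7 (shift), reached front = 3 comparison(s) -> [-7, 0, 18, 30, -1]
Insert -1: 30 > -1 (shift), 18 > -1 (shift), 0 > -1 (shift), -7 <= -1 (stop) = 4 comparison(s) -> [-7, -1, 0, 18, 30]
Total comparisons: 1 + 2 + 3 + 4 = 10


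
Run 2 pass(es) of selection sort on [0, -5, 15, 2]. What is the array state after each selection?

Pass 1: Select minimum -5 at index 1, swap -> [-5, 0, 15, 2]
Pass 2: Select minimum 0 at index 1, swap -> [-5, 0, 15, 2]


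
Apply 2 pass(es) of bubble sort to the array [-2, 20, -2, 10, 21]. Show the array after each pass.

After pass 1: [-2, -2, 10, 20, 21] (2 swaps)
After pass 2: [-2, -2, 10, 20, 21] (0 swaps)
Total swaps: 2


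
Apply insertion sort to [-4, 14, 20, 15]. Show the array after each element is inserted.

First element -4 is already 'sorted'
Insert 14: shifted 0 elements -> [-4, 14, 20, 15]
Insert 20: shifted 0 elements -> [-4, 14, 20, 15]
Insert 15: shifted 1 elements -> [-4, 14, 15, 20]


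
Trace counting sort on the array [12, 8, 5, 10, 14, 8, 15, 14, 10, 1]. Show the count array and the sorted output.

Count array: [0, 1, 0, 0, 0, 1, 0, 0, 2, 0, 2, 0, 1, 0, 2, 1]
(count[i] = number of elements equal to i)
Cumulative count: [0, 1, 1, 1, 1, 2, 2, 2, 4, 4, 6, 6, 7, 7, 9, 10]
Sorted: [1, 5, 8, 8, 10, 10, 12, 14, 14, 15]


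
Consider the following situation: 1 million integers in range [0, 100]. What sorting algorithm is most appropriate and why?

Best choice: Counting sort
Reason: O(n + k) where k=100 is small; linear time beats O(n log n)


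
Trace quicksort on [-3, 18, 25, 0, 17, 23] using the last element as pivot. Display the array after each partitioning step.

Partition 1: pivot=23 at index 4 -> [-3, 18, 0, 17, 23, 25]
Partition 2: pivot=17 at index 2 -> [-3, 0, 17, 18, 23, 25]
Partition 3: pivot=0 at index 1 -> [-3, 0, 17, 18, 23, 25]


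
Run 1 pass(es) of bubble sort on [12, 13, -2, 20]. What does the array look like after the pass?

After pass 1: [12, -2, 13, 20] (1 swaps)
Total swaps: 1


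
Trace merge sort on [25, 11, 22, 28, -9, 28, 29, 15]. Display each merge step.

Divide and conquer:
  Merge [25] + [11] -> [11, 25]
  Merge [22] + [28] -> [22, 28]
  Merge [11, 25] + [22, 28] -> [11, 22, 25, 28]
  Merge [-9] + [28] -> [-9, 28]
  Merge [29] + [15] -> [15, 29]
  Merge [-9, 28] + [15, 29] -> [-9, 15, 28, 29]
  Merge [11, 22, 25, 28] + [-9, 15, 28, 29] -> [-9, 11, 15, 22, 25, 28, 28, 29]


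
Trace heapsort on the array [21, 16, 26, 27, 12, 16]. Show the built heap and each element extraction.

Build heap: [27, 21, 26, 16, 12, 16]
Extract 27: [26, 21, 16, 16, 12, 27]
Extract 26: [21, 16, 16, 12, 26, 27]
Extract 21: [16, 12, 16, 21, 26, 27]
Extract 16: [16, 12, 16, 21, 26, 27]
Extract 16: [12, 16, 16, 21, 26, 27]


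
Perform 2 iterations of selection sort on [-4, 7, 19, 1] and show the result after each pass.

Pass 1: Select minimum -4 at index 0, swap -> [-4, 7, 19, 1]
Pass 2: Select minimum 1 at index 3, swap -> [-4, 1, 19, 7]


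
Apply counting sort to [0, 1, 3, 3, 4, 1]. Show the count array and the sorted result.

Count array: [1, 2, 0, 2, 1]
(count[i] = number of elements equal to i)
Cumulative count: [1, 3, 3, 5, 6]
Sorted: [0, 1, 1, 3, 3, 4]


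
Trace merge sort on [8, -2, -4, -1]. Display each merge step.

Divide and conquer:
  Merge [8] + [-2] -> [-2, 8]
  Merge [-4] + [-1] -> [-4, -1]
  Merge [-2, 8] + [-4, -1] -> [-4, -2, -1, 8]


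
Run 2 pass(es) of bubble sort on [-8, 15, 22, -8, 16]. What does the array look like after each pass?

After pass 1: [-8, 15, -8, 16, 22] (2 swaps)
After pass 2: [-8, -8, 15, 16, 22] (1 swaps)
Total swaps: 3


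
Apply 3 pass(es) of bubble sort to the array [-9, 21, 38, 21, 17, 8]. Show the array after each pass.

After pass 1: [-9, 21, 21, 17, 8, 38] (3 swaps)
After pass 2: [-9, 21, 17, 8, 21, 38] (2 swaps)
After pass 3: [-9, 17, 8, 21, 21, 38] (2 swaps)
Total swaps: 7


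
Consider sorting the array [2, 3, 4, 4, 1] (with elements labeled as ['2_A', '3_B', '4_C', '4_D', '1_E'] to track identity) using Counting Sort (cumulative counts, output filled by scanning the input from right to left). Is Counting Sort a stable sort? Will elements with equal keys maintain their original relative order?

Trace Counting Sort on the labeled array (the key is the number; the letter only tracks identity):
  Counts for values 0..4: [0, 1, 1, 1, 2]
  Cumulative counts: [0, 1, 2, 3, 5]
  Scan right to left: place 1_E at output index 0
  Scan right to left: place 4_D at output index 4
  Scan right to left: place 4_C at output index 3
  Scan right to left: place 3_B at output index 2
  Scan right to left: place 2_A at output index 1
  Output: [1_E, 2_A, 3_B, 4_C, 4_D]
Equal keys:
  value 4: originally 4_C, 4_D; after sorting 4_C, 4_D -> order preserved
All equal keys kept their original relative order. Counting Sort is stable: scanning the input right to left with decreasing cumulative counts places later duplicates at later output positions.
Answer: Stable


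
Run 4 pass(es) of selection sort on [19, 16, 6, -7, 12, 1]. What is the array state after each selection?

Pass 1: Select minimum -7 at index 3, swap -> [-7, 16, 6, 19, 12, 1]
Pass 2: Select minimum 1 at index 5, swap -> [-7, 1, 6, 19, 12, 16]
Pass 3: Select minimum 6 at index 2, swap -> [-7, 1, 6, 19, 12, 16]
Pass 4: Select minimum 12 at index 4, swap -> [-7, 1, 6, 12, 19, 16]


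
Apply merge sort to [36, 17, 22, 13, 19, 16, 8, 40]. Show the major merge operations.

Divide and conquer:
  Merge [36] + [17] -> [17, 36]
  Merge [22] + [13] -> [13, 22]
  Merge [17, 36] + [13, 22] -> [13, 17, 22, 36]
  Merge [19] + [16] -> [16, 19]
  Merge [8] + [40] -> [8, 40]
  Merge [16, 19] + [8, 40] -> [8, 16, 19, 40]
  Merge [13, 17, 22, 36] + [8, 16, 19, 40] -> [8, 13, 16, 17, 19, 22, 36, 40]


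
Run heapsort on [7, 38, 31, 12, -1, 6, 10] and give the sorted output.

Build heap: [38, 12, 31, 7, -1, 6, 10]
Extract 38: [31, 12, 10, 7, -1, 6, 38]
Extract 31: [12, 7, 10, 6, -1, 31, 38]
Extract 12: [10, 7, -1, 6, 12, 31, 38]
Extract 10: [7, 6, -1, 10, 12, 31, 38]
Extract 7: [6, -1, 7, 10, 12, 31, 38]
Extract 6: [-1, 6, 7, 10, 12, 31, 38]


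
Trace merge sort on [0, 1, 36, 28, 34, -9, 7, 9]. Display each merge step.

Divide and conquer:
  Merge [0] + [1] -> [0, 1]
  Merge [36] + [28] -> [28, 36]
  Merge [0, 1] + [28, 36] -> [0, 1, 28, 36]
  Merge [34] + [-9] -> [-9, 34]
  Merge [7] + [9] -> [7, 9]
  Merge [-9, 34] + [7, 9] -> [-9, 7, 9, 34]
  Merge [0, 1, 28, 36] + [-9, 7, 9, 34] -> [-9, 0, 1, 7, 9, 28, 34, 36]


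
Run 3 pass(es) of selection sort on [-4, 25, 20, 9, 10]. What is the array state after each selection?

Pass 1: Select minimum -4 at index 0, swap -> [-4, 25, 20, 9, 10]
Pass 2: Select minimum 9 at index 3, swap -> [-4, 9, 20, 25, 10]
Pass 3: Select minimum 10 at index 4, swap -> [-4, 9, 10, 25, 20]


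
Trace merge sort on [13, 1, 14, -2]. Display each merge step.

Divide and conquer:
  Merge [13] + [1] -> [1, 13]
  Merge [14] + [-2] -> [-2, 14]
  Merge [1, 13] + [-2, 14] -> [-2, 1, 13, 14]


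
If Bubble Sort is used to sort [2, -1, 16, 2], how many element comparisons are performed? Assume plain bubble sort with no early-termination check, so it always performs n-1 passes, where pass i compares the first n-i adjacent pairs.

Pass 1: compare adjacent pairs (0,1)..(2,3) = 3 comparison(s), 2 swap(s) -> [-1, 2, 2, 16]
Pass 2: compare adjacent pairs (0,1)..(1,2) = 2 comparison(s), 0 swap(s) -> [-1, 2, 2, 16]
Pass 3: compare adjacent pairs (0,1)..(0,1) = 1 comparison(s), 0 swap(s) -> [-1, 2, 2, 16]
Total comparisons: 3 + 2 + 1 = 6


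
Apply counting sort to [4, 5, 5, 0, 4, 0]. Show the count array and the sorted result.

Count array: [2, 0, 0, 0, 2, 2]
(count[i] = number of elements equal to i)
Cumulative count: [2, 2, 2, 2, 4, 6]
Sorted: [0, 0, 4, 4, 5, 5]


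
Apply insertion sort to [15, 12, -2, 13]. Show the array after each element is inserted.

First element 15 is already 'sorted'
Insert 12: shifted 1 elements -> [12, 15, -2, 13]
Insert -2: shifted 2 elements -> [-2, 12, 15, 13]
Insert 13: shifted 1 elements -> [-2, 12, 13, 15]


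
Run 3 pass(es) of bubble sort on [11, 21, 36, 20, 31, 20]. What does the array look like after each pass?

After pass 1: [11, 21, 20, 31, 20, 36] (3 swaps)
After pass 2: [11, 20, 21, 20, 31, 36] (2 swaps)
After pass 3: [11, 20, 20, 21, 31, 36] (1 swaps)
Total swaps: 6


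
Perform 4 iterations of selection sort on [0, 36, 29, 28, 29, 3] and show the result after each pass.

Pass 1: Select minimum 0 at index 0, swap -> [0, 36, 29, 28, 29, 3]
Pass 2: Select minimum 3 at index 5, swap -> [0, 3, 29, 28, 29, 36]
Pass 3: Select minimum 28 at index 3, swap -> [0, 3, 28, 29, 29, 36]
Pass 4: Select minimum 29 at index 3, swap -> [0, 3, 28, 29, 29, 36]


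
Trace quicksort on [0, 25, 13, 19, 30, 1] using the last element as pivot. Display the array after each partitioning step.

Partition 1: pivot=1 at index 1 -> [0, 1, 13, 19, 30, 25]
Partition 2: pivot=25 at index 4 -> [0, 1, 13, 19, 25, 30]
Partition 3: pivot=19 at index 3 -> [0, 1, 13, 19, 25, 30]


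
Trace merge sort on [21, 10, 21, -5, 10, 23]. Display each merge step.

Divide and conquer:
  Merge [10] + [21] -> [10, 21]
  Merge [21] + [10, 21] -> [10, 21, 21]
  Merge [10] + [23] -> [10, 23]
  Merge [-5] + [10, 23] -> [-5, 10, 23]
  Merge [10, 21, 21] + [-5, 10, 23] -> [-5, 10, 10, 21, 21, 23]


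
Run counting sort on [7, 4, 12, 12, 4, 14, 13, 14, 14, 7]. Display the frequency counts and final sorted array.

Count array: [0, 0, 0, 0, 2, 0, 0, 2, 0, 0, 0, 0, 2, 1, 3]
(count[i] = number of elements equal to i)
Cumulative count: [0, 0, 0, 0, 2, 2, 2, 4, 4, 4, 4, 4, 6, 7, 10]
Sorted: [4, 4, 7, 7, 12, 12, 13, 14, 14, 14]


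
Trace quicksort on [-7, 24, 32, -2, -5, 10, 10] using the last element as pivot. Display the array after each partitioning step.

Partition 1: pivot=10 at index 4 -> [-7, -2, -5, 10, 10, 24, 32]
Partition 2: pivot=10 at index 3 -> [-7, -2, -5, 10, 10, 24, 32]
Partition 3: pivot=-5 at index 1 -> [-7, -5, -2, 10, 10, 24, 32]
Partition 4: pivot=32 at index 6 -> [-7, -5, -2, 10, 10, 24, 32]


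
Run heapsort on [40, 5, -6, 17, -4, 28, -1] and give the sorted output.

Build heap: [40, 17, 28, 5, -4, -6, -1]
Extract 40: [28, 17, -1, 5, -4, -6, 40]
Extract 28: [17, 5, -1, -6, -4, 28, 40]
Extract 17: [5, -4, -1, -6, 17, 28, 40]
Extract 5: [-1, -4, -6, 5, 17, 28, 40]
Extract -1: [-4, -6, -1, 5, 17, 28, 40]
Extract -4: [-6, -4, -1, 5, 17, 28, 40]


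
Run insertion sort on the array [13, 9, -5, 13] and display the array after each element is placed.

First element 13 is already 'sorted'
Insert 9: shifted 1 elements -> [9, 13, -5, 13]
Insert -5: shifted 2 elements -> [-5, 9, 13, 13]
Insert 13: shifted 0 elements -> [-5, 9, 13, 13]


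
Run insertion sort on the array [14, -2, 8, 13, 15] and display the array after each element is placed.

First element 14 is already 'sorted'
Insert -2: shifted 1 elements -> [-2, 14, 8, 13, 15]
Insert 8: shifted 1 elements -> [-2, 8, 14, 13, 15]
Insert 13: shifted 1 elements -> [-2, 8, 13, 14, 15]
Insert 15: shifted 0 elements -> [-2, 8, 13, 14, 15]


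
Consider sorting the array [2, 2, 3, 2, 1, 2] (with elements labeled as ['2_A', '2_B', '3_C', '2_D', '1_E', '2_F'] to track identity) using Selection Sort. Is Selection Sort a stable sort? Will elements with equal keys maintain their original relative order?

Trace Selection Sort on the labeled array (the key is the number; the letter only tracks identity):
  Pass 1: minimum of unsorted part is 1_E at index 4; swap it with 2_A at index 0 -> [1_E, 2_B, 3_C, 2_D, 2_A, 2_F]
  Pass 2: minimum 2_B is already at index 1; no swap -> [1_E, 2_B, 3_C, 2_D, 2_A, 2_F]
  Pass 3: minimum of unsorted part is 2_D at index 3; swap it with 3_C at index 2 -> [1_E, 2_B, 2_D, 3_C, 2_A, 2_F]
  Pass 4: minimum of unsorted part is 2_A at index 4; swap it with 3_C at index 3 -> [1_E, 2_B, 2_D, 2_A, 3_C, 2_F]
  Pass 5: minimum of unsorted part is 2_F at index 5; swap it with 3_C at index 4 -> [1_E, 2_B, 2_D, 2_A, 2_F, 3_C]
Final order: [1_E, 2_B, 2_D, 2_A, 2_F, 3_C]
Equal keys:
  value 2: originally 2_A, 2_B, 2_D, 2_F; after sorting 2_B, 2_D, 2_A, 2_F -> order changed
Equal keys were reordered, so Selection Sort is not stable: the long-range swap that moves the minimum into place can carry an element past an equal key. (One such input is enough; an unstable sort may happen to preserve order on other inputs, but it gives no guarantee.)
Answer: Not stable


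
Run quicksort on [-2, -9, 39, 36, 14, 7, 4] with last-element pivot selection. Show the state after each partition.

Partition 1: pivot=4 at index 2 -> [-2, -9, 4, 36, 14, 7, 39]
Partition 2: pivot=-9 at index 0 -> [-9, -2, 4, 36, 14, 7, 39]
Partition 3: pivot=39 at index 6 -> [-9, -2, 4, 36, 14, 7, 39]
Partition 4: pivot=7 at index 3 -> [-9, -2, 4, 7, 14, 36, 39]
Partition 5: pivot=36 at index 5 -> [-9, -2, 4, 7, 14, 36, 39]


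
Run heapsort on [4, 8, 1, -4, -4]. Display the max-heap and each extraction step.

Build heap: [8, 4, 1, -4, -4]
Extract 8: [4, -4, 1, -4, 8]
Extract 4: [1, -4, -4, 4, 8]
Extract 1: [-4, -4, 1, 4, 8]
Extract -4: [-4, -4, 1, 4, 8]


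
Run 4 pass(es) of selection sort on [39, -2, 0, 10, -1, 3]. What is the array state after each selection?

Pass 1: Select minimum -2 at index 1, swap -> [-2, 39, 0, 10, -1, 3]
Pass 2: Select minimum -1 at index 4, swap -> [-2, -1, 0, 10, 39, 3]
Pass 3: Select minimum 0 at index 2, swap -> [-2, -1, 0, 10, 39, 3]
Pass 4: Select minimum 3 at index 5, swap -> [-2, -1, 0, 3, 39, 10]


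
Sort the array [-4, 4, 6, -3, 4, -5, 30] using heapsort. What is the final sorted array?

Build heap: [30, 4, 6, -3, 4, -5, -4]
Extract 30: [6, 4, -4, -3, 4, -5, 30]
Extract 6: [4, 4, -4, -3, -5, 6, 30]
Extract 4: [4, -3, -4, -5, 4, 6, 30]
Extract 4: [-3, -5, -4, 4, 4, 6, 30]
Extract -3: [-4, -5, -3, 4, 4, 6, 30]
Extract -4: [-5, -4, -3, 4, 4, 6, 30]


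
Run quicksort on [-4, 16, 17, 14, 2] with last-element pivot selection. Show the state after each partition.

Partition 1: pivot=2 at index 1 -> [-4, 2, 17, 14, 16]
Partition 2: pivot=16 at index 3 -> [-4, 2, 14, 16, 17]


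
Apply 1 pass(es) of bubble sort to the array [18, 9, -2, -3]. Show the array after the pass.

After pass 1: [9, -2, -3, 18] (3 swaps)
Total swaps: 3


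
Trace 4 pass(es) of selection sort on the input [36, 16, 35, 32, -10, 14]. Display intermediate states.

Pass 1: Select minimum -10 at index 4, swap -> [-10, 16, 35, 32, 36, 14]
Pass 2: Select minimum 14 at index 5, swap -> [-10, 14, 35, 32, 36, 16]
Pass 3: Select minimum 16 at index 5, swap -> [-10, 14, 16, 32, 36, 35]
Pass 4: Select minimum 32 at index 3, swap -> [-10, 14, 16, 32, 36, 35]


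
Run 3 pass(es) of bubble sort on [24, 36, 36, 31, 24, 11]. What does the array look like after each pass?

After pass 1: [24, 36, 31, 24, 11, 36] (3 swaps)
After pass 2: [24, 31, 24, 11, 36, 36] (3 swaps)
After pass 3: [24, 24, 11, 31, 36, 36] (2 swaps)
Total swaps: 8


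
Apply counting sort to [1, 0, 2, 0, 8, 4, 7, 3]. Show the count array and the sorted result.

Count array: [2, 1, 1, 1, 1, 0, 0, 1, 1]
(count[i] = number of elements equal to i)
Cumulative count: [2, 3, 4, 5, 6, 6, 6, 7, 8]
Sorted: [0, 0, 1, 2, 3, 4, 7, 8]


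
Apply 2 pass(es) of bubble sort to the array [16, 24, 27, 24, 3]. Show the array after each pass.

After pass 1: [16, 24, 24, 3, 27] (2 swaps)
After pass 2: [16, 24, 3, 24, 27] (1 swaps)
Total swaps: 3


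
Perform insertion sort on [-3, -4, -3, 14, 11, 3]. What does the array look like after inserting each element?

First element -3 is already 'sorted'
Insert -4: shifted 1 elements -> [-4, -3, -3, 14, 11, 3]
Insert -3: shifted 0 elements -> [-4, -3, -3, 14, 11, 3]
Insert 14: shifted 0 elements -> [-4, -3, -3, 14, 11, 3]
Insert 11: shifted 1 elements -> [-4, -3, -3, 11, 14, 3]
Insert 3: shifted 2 elements -> [-4, -3, -3, 3, 11, 14]


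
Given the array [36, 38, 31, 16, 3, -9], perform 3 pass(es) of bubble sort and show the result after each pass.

After pass 1: [36, 31, 16, 3, -9, 38] (4 swaps)
After pass 2: [31, 16, 3, -9, 36, 38] (4 swaps)
After pass 3: [16, 3, -9, 31, 36, 38] (3 swaps)
Total swaps: 11


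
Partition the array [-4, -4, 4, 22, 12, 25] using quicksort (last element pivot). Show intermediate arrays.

Partition 1: pivot=25 at index 5 -> [-4, -4, 4, 22, 12, 25]
Partition 2: pivot=12 at index 3 -> [-4, -4, 4, 12, 22, 25]
Partition 3: pivot=4 at index 2 -> [-4, -4, 4, 12, 22, 25]
Partition 4: pivot=-4 at index 1 -> [-4, -4, 4, 12, 22, 25]


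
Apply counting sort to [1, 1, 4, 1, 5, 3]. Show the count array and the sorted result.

Count array: [0, 3, 0, 1, 1, 1]
(count[i] = number of elements equal to i)
Cumulative count: [0, 3, 3, 4, 5, 6]
Sorted: [1, 1, 1, 3, 4, 5]


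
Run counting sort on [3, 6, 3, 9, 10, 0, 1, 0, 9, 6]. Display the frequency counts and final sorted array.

Count array: [2, 1, 0, 2, 0, 0, 2, 0, 0, 2, 1]
(count[i] = number of elements equal to i)
Cumulative count: [2, 3, 3, 5, 5, 5, 7, 7, 7, 9, 10]
Sorted: [0, 0, 1, 3, 3, 6, 6, 9, 9, 10]


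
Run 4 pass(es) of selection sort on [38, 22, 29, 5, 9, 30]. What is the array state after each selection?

Pass 1: Select minimum 5 at index 3, swap -> [5, 22, 29, 38, 9, 30]
Pass 2: Select minimum 9 at index 4, swap -> [5, 9, 29, 38, 22, 30]
Pass 3: Select minimum 22 at index 4, swap -> [5, 9, 22, 38, 29, 30]
Pass 4: Select minimum 29 at index 4, swap -> [5, 9, 22, 29, 38, 30]


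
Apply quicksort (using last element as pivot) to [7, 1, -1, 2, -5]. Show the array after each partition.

Partition 1: pivot=-5 at index 0 -> [-5, 1, -1, 2, 7]
Partition 2: pivot=7 at index 4 -> [-5, 1, -1, 2, 7]
Partition 3: pivot=2 at index 3 -> [-5, 1, -1, 2, 7]
Partition 4: pivot=-1 at index 1 -> [-5, -1, 1, 2, 7]


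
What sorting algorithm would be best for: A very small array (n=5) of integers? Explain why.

Best choice: Insertion sort
Reason: For tiny inputs the O(n^2) overhead is negligible and insertion sort has minimal constant factors


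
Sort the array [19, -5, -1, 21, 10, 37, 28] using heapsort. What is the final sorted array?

Build heap: [37, 21, 28, -5, 10, -1, 19]
Extract 37: [28, 21, 19, -5, 10, -1, 37]
Extract 28: [21, 10, 19, -5, -1, 28, 37]
Extract 21: [19, 10, -1, -5, 21, 28, 37]
Extract 19: [10, -5, -1, 19, 21, 28, 37]
Extract 10: [-1, -5, 10, 19, 21, 28, 37]
Extract -1: [-5, -1, 10, 19, 21, 28, 37]


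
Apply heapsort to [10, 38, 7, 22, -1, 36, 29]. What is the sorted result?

Build heap: [38, 22, 36, 10, -1, 7, 29]
Extract 38: [36, 22, 29, 10, -1, 7, 38]
Extract 36: [29, 22, 7, 10, -1, 36, 38]
Extract 29: [22, 10, 7, -1, 29, 36, 38]
Extract 22: [10, -1, 7, 22, 29, 36, 38]
Extract 10: [7, -1, 10, 22, 29, 36, 38]
Extract 7: [-1, 7, 10, 22, 29, 36, 38]


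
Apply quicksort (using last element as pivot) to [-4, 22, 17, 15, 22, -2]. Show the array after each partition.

Partition 1: pivot=-2 at index 1 -> [-4, -2, 17, 15, 22, 22]
Partition 2: pivot=22 at index 5 -> [-4, -2, 17, 15, 22, 22]
Partition 3: pivot=22 at index 4 -> [-4, -2, 17, 15, 22, 22]
Partition 4: pivot=15 at index 2 -> [-4, -2, 15, 17, 22, 22]


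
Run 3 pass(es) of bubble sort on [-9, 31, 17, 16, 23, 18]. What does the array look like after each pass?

After pass 1: [-9, 17, 16, 23, 18, 31] (4 swaps)
After pass 2: [-9, 16, 17, 18, 23, 31] (2 swaps)
After pass 3: [-9, 16, 17, 18, 23, 31] (0 swaps)
Total swaps: 6


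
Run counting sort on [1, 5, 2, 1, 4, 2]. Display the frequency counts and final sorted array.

Count array: [0, 2, 2, 0, 1, 1]
(count[i] = number of elements equal to i)
Cumulative count: [0, 2, 4, 4, 5, 6]
Sorted: [1, 1, 2, 2, 4, 5]


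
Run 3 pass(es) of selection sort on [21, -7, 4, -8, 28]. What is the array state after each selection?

Pass 1: Select minimum -8 at index 3, swap -> [-8, -7, 4, 21, 28]
Pass 2: Select minimum -7 at index 1, swap -> [-8, -7, 4, 21, 28]
Pass 3: Select minimum 4 at index 2, swap -> [-8, -7, 4, 21, 28]


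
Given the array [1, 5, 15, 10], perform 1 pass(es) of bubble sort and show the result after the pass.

After pass 1: [1, 5, 10, 15] (1 swaps)
Total swaps: 1


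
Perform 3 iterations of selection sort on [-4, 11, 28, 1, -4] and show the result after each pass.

Pass 1: Select minimum -4 at index 0, swap -> [-4, 11, 28, 1, -4]
Pass 2: Select minimum -4 at index 4, swap -> [-4, -4, 28, 1, 11]
Pass 3: Select minimum 1 at index 3, swap -> [-4, -4, 1, 28, 11]


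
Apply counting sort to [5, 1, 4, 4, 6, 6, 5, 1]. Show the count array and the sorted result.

Count array: [0, 2, 0, 0, 2, 2, 2]
(count[i] = number of elements equal to i)
Cumulative count: [0, 2, 2, 2, 4, 6, 8]
Sorted: [1, 1, 4, 4, 5, 5, 6, 6]


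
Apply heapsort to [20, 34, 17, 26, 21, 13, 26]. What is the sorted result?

Build heap: [34, 26, 26, 20, 21, 13, 17]
Extract 34: [26, 21, 26, 20, 17, 13, 34]
Extract 26: [26, 21, 13, 20, 17, 26, 34]
Extract 26: [21, 20, 13, 17, 26, 26, 34]
Extract 21: [20, 17, 13, 21, 26, 26, 34]
Extract 20: [17, 13, 20, 21, 26, 26, 34]
Extract 17: [13, 17, 20, 21, 26, 26, 34]


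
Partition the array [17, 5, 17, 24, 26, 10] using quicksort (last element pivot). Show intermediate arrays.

Partition 1: pivot=10 at index 1 -> [5, 10, 17, 24, 26, 17]
Partition 2: pivot=17 at index 3 -> [5, 10, 17, 17, 26, 24]
Partition 3: pivot=24 at index 4 -> [5, 10, 17, 17, 24, 26]


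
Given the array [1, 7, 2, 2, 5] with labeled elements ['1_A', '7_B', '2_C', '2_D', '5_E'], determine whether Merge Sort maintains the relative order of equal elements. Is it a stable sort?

Trace Merge Sort on the labeled array (the key is the number; the letter only tracks identity):
  Merge [1_A] + [7_B] -> [1_A, 7_B]
  Merge [2_D] + [5_E] -> [2_D, 5_E]
  Merge [2_C] + [2_D, 5_E] -> [2_C, 2_D, 5_E]
  Merge [1_A, 7_B] + [2_C, 2_D, 5_E] -> [1_A, 2_C, 2_D, 5_E, 7_B]
Final order: [1_A, 2_C, 2_D, 5_E, 7_B]
Equal keys:
  value 2: originally 2_C, 2_D; after sorting 2_C, 2_D -> order preserved
All equal keys kept their original relative order. Merge Sort is stable: when the heads of the two halves are equal the merge takes from the left half first.
Answer: Stable
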